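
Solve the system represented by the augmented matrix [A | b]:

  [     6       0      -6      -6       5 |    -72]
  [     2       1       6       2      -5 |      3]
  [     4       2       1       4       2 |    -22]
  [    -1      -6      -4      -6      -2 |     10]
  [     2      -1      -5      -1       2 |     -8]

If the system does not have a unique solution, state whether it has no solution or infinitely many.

x_1 = -6, x_2 = -1, x_3 = -4, x_4 = 5, x_5 = -6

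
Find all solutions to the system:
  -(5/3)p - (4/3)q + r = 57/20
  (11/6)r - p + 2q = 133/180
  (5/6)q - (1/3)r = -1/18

p = -7/4, q = -1/5, r = -1/3

Row-reduce the augmented matrix:
R1 ← R1 / (-5/3).
R2 ← R2 + 1·R1.
R2 ← R2 / (14/5).
R1 ← R1 − 4/5·R2.
R3 ← R3 − 5/6·R2.
R3 ← R3 / (-353/504).
R1 ← R1 + 20/21·R3.
R2 ← R2 − 37/84·R3.
Reading off the reduced rows gives p = -7/4, q = -1/5, r = -1/3.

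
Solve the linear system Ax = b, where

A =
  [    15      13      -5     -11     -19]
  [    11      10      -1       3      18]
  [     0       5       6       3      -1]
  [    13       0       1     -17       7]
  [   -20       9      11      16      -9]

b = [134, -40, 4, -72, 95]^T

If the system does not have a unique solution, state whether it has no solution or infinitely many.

Row-reduce the augmented matrix:
R1 ← R1 / (15).
R2 ← R2 − 11·R1.
R4 ← R4 − 13·R1.
R5 ← R5 + 20·R1.
R2 ← R2 / (7/15).
R1 ← R1 − 13/15·R2.
R3 ← R3 − 5·R2.
R4 ← R4 + 169/15·R2.
R5 ← R5 − 79/3·R2.
R3 ← R3 / (-158/7).
R1 ← R1 + 37/7·R3.
R2 ← R2 − 40/7·R3.
R4 ← R4 − 488/7·R3.
R5 ← R5 + 1023/7·R3.
R4 ← R4 / (-7682/79).
R1 ← R1 − 913/158·R4.
R2 ← R2 + 438/79·R4.
R3 ← R3 − 809/158·R4.
R5 ← R5 − 19773/158·R4.
R5 ← R5 / (674287/15364).
R1 ← R1 − 61659/15364·R5.
R2 ← R2 + 12716/3841·R5.
R3 ← R3 − 18859/15364·R5.
R4 ← R4 − 20967/7682·R5.
Reading off the reduced rows gives x_1 = -3, x_2 = 6, x_3 = -5, x_4 = 0, x_5 = -4.

x_1 = -3, x_2 = 6, x_3 = -5, x_4 = 0, x_5 = -4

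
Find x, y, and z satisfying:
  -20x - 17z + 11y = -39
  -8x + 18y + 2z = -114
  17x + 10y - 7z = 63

Row-reduce the augmented matrix:
R1 ← R1 / (-20).
R2 ← R2 + 8·R1.
R3 ← R3 − 17·R1.
R2 ← R2 / (68/5).
R1 ← R1 + 11/20·R2.
R3 ← R3 − 387/20·R2.
R3 ← R3 / (-1155/34).
R1 ← R1 − 41/34·R3.
R2 ← R2 − 11/17·R3.
Reading off the reduced rows gives x = 4, y = -4, z = -5.

x = 4, y = -4, z = -5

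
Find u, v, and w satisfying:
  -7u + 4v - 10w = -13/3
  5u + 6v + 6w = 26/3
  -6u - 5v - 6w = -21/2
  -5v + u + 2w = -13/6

u = 7/3, v = 1/2, w = -1

Row-reduce the augmented matrix:
R1 ← R1 / (-7).
R2 ← R2 − 5·R1.
R3 ← R3 + 6·R1.
R4 ← R4 − 1·R1.
R2 ← R2 / (62/7).
R1 ← R1 + 4/7·R2.
R3 ← R3 + 59/7·R2.
R4 ← R4 + 31/7·R2.
R3 ← R3 / (46/31).
R1 ← R1 − 42/31·R3.
R2 ← R2 + 4/31·R3.
R4 reduces to 0 = 0, so the extra equation is consistent.
Reading off the reduced rows gives u = 7/3, v = 1/2, w = -1.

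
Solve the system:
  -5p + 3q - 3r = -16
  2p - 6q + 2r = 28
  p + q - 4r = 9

Row-reduce the augmented matrix:
R1 ← R1 / (-5).
R2 ← R2 − 2·R1.
R3 ← R3 − 1·R1.
R2 ← R2 / (-24/5).
R1 ← R1 + 3/5·R2.
R3 ← R3 − 8/5·R2.
R3 ← R3 / (-13/3).
R1 ← R1 − 1/2·R3.
R2 ← R2 + 1/6·R3.
Reading off the reduced rows gives p = 2, q = -5, r = -3.

p = 2, q = -5, r = -3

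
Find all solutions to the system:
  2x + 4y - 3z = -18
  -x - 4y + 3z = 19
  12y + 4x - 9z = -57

Row-reduce:
R1 ← R1 / (2).
R2 ← R2 + 1·R1.
R3 ← R3 − 4·R1.
R2 ← R2 / (-2).
R1 ← R1 − 2·R2.
R3 ← R3 − 4·R2.
Row 3 reduces to 0 = -1, a contradiction. The system is inconsistent.

no solution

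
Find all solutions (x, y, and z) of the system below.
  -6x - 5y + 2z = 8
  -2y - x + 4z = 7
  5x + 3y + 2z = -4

Row-reduce:
R1 ← R1 / (-6).
R2 ← R2 + 1·R1.
R3 ← R3 − 5·R1.
R2 ← R2 / (-7/6).
R1 ← R1 − 5/6·R2.
R3 ← R3 + 7/6·R2.
Row 3 reduces to 0 = -3, a contradiction. The system is inconsistent.

no solution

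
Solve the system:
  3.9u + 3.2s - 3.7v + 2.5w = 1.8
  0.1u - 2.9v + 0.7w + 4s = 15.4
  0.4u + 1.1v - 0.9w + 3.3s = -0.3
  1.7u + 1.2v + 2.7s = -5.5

Row-reduce the augmented matrix:
R1 ← R1 / (39/10).
R2 ← R2 − 1/10·R1.
R3 ← R3 − 2/5·R1.
R4 ← R4 − 17/10·R1.
R2 ← R2 / (-547/195).
R1 ← R1 + 37/39·R2.
R3 ← R3 − 577/390·R2.
R4 ← R4 − 1097/390·R2.
R3 ← R3 / (-4491/5470).
R1 ← R1 − 233/547·R3.
R2 ← R2 + 124/547·R3.
R4 ← R4 + 2473/5470·R3.
R4 ← R4 / (55228/22455).
R1 ← R1 − 9473/4491·R4.
R2 ← R2 + 12520/4491·R4.
R3 ← R3 + 27559/4491·R4.
Reading off the reduced rows gives u = -5, v = -2, w = 3, s = 2.

u = -5, v = -2, w = 3, s = 2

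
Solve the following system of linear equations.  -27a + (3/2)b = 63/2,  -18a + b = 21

Row-reduce:
R1 ← R1 / (-27).
R2 ← R2 + 18·R1.
Rank is 1 with 2 unknowns, leaving b free.

infinitely many solutions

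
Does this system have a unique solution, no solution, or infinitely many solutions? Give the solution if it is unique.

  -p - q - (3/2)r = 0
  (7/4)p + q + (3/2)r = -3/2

infinitely many solutions

Row-reduce:
R1 ← R1 / (-1).
R2 ← R2 − 7/4·R1.
R2 ← R2 / (-3/4).
R1 ← R1 − 1·R2.
Rank is 2 with 3 unknowns, leaving r free.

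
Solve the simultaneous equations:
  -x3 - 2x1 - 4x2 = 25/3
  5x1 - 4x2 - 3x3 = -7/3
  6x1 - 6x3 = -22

Row-reduce the augmented matrix:
R1 ← R1 / (-2).
R2 ← R2 − 5·R1.
R3 ← R3 − 6·R1.
R2 ← R2 / (-14).
R1 ← R1 − 2·R2.
R3 ← R3 + 12·R2.
R3 ← R3 / (-30/7).
R1 ← R1 + 2/7·R3.
R2 ← R2 − 11/28·R3.
Reading off the reduced rows gives x1 = -2/3, x2 = -5/2, x3 = 3.

x1 = -2/3, x2 = -5/2, x3 = 3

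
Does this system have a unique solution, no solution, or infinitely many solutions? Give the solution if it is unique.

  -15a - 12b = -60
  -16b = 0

Row-reduce the augmented matrix:
R1 ← R1 / (-15).
R2 ← R2 / (-16).
R1 ← R1 − 4/5·R2.
Reading off the reduced rows gives a = 4, b = 0.

a = 4, b = 0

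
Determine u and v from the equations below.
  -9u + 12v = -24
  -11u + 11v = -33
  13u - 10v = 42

Row-reduce the augmented matrix:
R1 ← R1 / (-9).
R2 ← R2 + 11·R1.
R3 ← R3 − 13·R1.
R2 ← R2 / (-11/3).
R1 ← R1 + 4/3·R2.
R3 ← R3 − 22/3·R2.
R3 reduces to 0 = 0, so the extra equation is consistent.
Reading off the reduced rows gives u = 4, v = 1.

u = 4, v = 1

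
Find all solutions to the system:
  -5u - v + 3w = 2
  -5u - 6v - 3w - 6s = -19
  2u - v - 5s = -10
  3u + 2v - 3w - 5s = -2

u = -1, v = 3, w = 0, s = 1

Row-reduce the augmented matrix:
R1 ← R1 / (-5).
R2 ← R2 + 5·R1.
R3 ← R3 − 2·R1.
R4 ← R4 − 3·R1.
R2 ← R2 / (-5).
R1 ← R1 − 1/5·R2.
R3 ← R3 + 7/5·R2.
R4 ← R4 − 7/5·R2.
R3 ← R3 / (72/25).
R1 ← R1 + 21/25·R3.
R2 ← R2 − 6/5·R3.
R4 ← R4 + 72/25·R3.
R4 ← R4 / (-10).
R1 ← R1 + 29/24·R4.
R2 ← R2 − 31/12·R4.
R3 ← R3 + 83/72·R4.
Reading off the reduced rows gives u = -1, v = 3, w = 0, s = 1.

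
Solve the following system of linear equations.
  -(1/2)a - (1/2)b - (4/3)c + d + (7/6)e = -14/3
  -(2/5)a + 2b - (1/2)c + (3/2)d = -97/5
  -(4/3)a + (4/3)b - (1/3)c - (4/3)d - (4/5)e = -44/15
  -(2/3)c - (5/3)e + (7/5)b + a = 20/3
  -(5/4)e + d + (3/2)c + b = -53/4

a = 6, b = -5, c = -4, d = -6, e = -3

Row-reduce the augmented matrix:
R1 ← R1 / (-1/2).
R2 ← R2 + 2/5·R1.
R3 ← R3 + 4/3·R1.
R4 ← R4 − 1·R1.
R2 ← R2 / (12/5).
R1 ← R1 − 1·R2.
R3 ← R3 − 8/3·R2.
R4 ← R4 − 2/5·R2.
R5 ← R5 − 1·R2.
R3 ← R3 / (70/27).
R1 ← R1 − 175/72·R3.
R2 ← R2 − 17/72·R3.
R4 ← R4 + 617/180·R3.
R5 ← R5 − 91/72·R3.
R4 ← R4 / (-6207/1400).
R1 ← R1 − 35/16·R4.
R2 ← R2 − 407/560·R4.
R3 ← R3 + 129/70·R4.
R5 ← R5 − 243/80·R4.
R5 ← R5 / (-62073/41380).
R1 ← R1 + 1488/2069·R5.
R2 ← R2 + 1273/2069·R5.
R3 ← R3 − 1336/10345·R5.
R4 ← R4 − 6948/10345·R5.
Reading off the reduced rows gives a = 6, b = -5, c = -4, d = -6, e = -3.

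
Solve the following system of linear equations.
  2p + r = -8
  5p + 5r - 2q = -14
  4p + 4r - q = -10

Row-reduce the augmented matrix:
R1 ← R1 / (2).
R2 ← R2 − 5·R1.
R3 ← R3 − 4·R1.
R2 ← R2 / (-2).
R3 ← R3 + 1·R2.
R3 ← R3 / (3/4).
R1 ← R1 − 1/2·R3.
R2 ← R2 + 5/4·R3.
Reading off the reduced rows gives p = -6, q = 2, r = 4.

p = -6, q = 2, r = 4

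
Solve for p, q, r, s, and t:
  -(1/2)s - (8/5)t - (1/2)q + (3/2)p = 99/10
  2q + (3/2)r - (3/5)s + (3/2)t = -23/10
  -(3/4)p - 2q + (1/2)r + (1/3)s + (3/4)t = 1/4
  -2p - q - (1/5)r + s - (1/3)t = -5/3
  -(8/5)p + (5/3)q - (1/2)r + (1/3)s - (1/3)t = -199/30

Row-reduce the augmented matrix:
R1 ← R1 / (3/2).
R3 ← R3 + 3/4·R1.
R4 ← R4 + 2·R1.
R5 ← R5 + 8/5·R1.
R2 ← R2 / (2).
R1 ← R1 + 1/3·R2.
R3 ← R3 + 9/4·R2.
R4 ← R4 + 5/3·R2.
R5 ← R5 − 17/15·R2.
R3 ← R3 / (35/16).
R1 ← R1 − 1/4·R3.
R2 ← R2 − 3/4·R3.
R4 ← R4 − 21/20·R3.
R5 ← R5 + 27/20·R3.
R4 ← R4 / (44/375).
R1 ← R1 + 64/175·R4.
R2 ← R2 + 17/175·R4.
R3 ← R3 + 142/525·R4.
R5 ← R5 + 197/875·R4.
R5 ← R5 / (-44061/7700).
R1 ← R1 + 8369/1155·R5.
R2 ← R2 + 2263/1540·R5.
R3 ← R3 + 1787/462·R5.
R4 ← R4 + 751/44·R5.
Reading off the reduced rows gives p = 3, q = -1, r = 5, s = 3, t = -4.

p = 3, q = -1, r = 5, s = 3, t = -4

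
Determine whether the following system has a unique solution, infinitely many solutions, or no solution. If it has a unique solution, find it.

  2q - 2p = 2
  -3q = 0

p = -1, q = 0

Row-reduce the augmented matrix:
R1 ← R1 / (-2).
R2 ← R2 / (-3).
R1 ← R1 + 1·R2.
Reading off the reduced rows gives p = -1, q = 0.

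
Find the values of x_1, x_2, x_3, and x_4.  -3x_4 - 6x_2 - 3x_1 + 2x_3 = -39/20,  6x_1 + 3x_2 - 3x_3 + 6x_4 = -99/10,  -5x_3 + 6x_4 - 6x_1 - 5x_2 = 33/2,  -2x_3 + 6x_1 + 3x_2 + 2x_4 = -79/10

Row-reduce the augmented matrix:
R1 ← R1 / (-3).
R2 ← R2 − 6·R1.
R3 ← R3 + 6·R1.
R4 ← R4 − 6·R1.
R2 ← R2 / (-9).
R1 ← R1 − 2·R2.
R3 ← R3 − 7·R2.
R4 ← R4 + 9·R2.
R3 ← R3 / (-74/9).
R1 ← R1 + 4/9·R3.
R2 ← R2 + 1/9·R3.
R4 ← R4 − 1·R3.
R4 ← R4 / (-94/37).
R1 ← R1 − 13/37·R4.
R2 ← R2 + 6/37·R4.
R3 ← R3 + 54/37·R4.
Reading off the reduced rows gives x_1 = -5/2, x_2 = 6/5, x_3 = -3, x_4 = -5/4.

x_1 = -5/2, x_2 = 6/5, x_3 = -3, x_4 = -5/4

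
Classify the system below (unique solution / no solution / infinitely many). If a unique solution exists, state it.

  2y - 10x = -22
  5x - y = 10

Row-reduce:
R1 ← R1 / (-10).
R2 ← R2 − 5·R1.
Row 2 reduces to 0 = -1, a contradiction. The system is inconsistent.

no solution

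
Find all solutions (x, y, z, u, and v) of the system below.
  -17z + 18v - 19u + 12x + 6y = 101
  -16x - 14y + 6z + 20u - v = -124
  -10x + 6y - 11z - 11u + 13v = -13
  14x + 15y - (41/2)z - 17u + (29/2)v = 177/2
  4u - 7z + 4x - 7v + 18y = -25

Row-reduce:
R1 ← R1 / (12).
R2 ← R2 + 16·R1.
R3 ← R3 + 10·R1.
R4 ← R4 − 14·R1.
R5 ← R5 − 4·R1.
R2 ← R2 / (-6).
R1 ← R1 − 1/2·R2.
R3 ← R3 − 11·R2.
R4 ← R4 − 8·R2.
R5 ← R5 − 16·R2.
R3 ← R3 / (-1003/18).
R1 ← R1 + 101/36·R3.
R2 ← R2 − 25/9·R3.
R4 ← R4 + 206/9·R3.
R5 ← R5 + 412/9·R3.
R4 ← R4 / (26267/2006).
R1 ← R1 + 185/1003·R4.
R2 ← R2 + 939/1003·R4.
R3 ← R3 − 659/1003·R4.
R5 ← R5 − 26267/1003·R4.
Rank is 4 with 5 unknowns, leaving v free.

infinitely many solutions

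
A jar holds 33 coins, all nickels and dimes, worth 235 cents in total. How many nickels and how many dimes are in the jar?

Let n = nickels, d = dimes.
  n + d = 33
  5n + 10d = 235
From equation 1: n = 33 − d.
Substitute into equation 2 and solve: d = 14.
Then n = 19.

nickels: 19, dimes: 14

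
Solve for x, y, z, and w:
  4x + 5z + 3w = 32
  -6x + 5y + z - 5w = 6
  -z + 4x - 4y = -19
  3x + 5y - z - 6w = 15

Row-reduce the augmented matrix:
R1 ← R1 / (4).
R2 ← R2 + 6·R1.
R3 ← R3 − 4·R1.
R4 ← R4 − 3·R1.
R2 ← R2 / (5).
R3 ← R3 + 4·R2.
R4 ← R4 − 5·R2.
R3 ← R3 / (4/5).
R1 ← R1 − 5/4·R3.
R2 ← R2 − 17/10·R3.
R4 ← R4 + 53/4·R3.
R4 ← R4 / (-1025/16).
R1 ← R1 − 97/16·R4.
R2 ← R2 − 57/8·R4.
R3 ← R3 + 17/4·R4.
Reading off the reduced rows gives x = 2, y = 6, z = 3, w = 3.

x = 2, y = 6, z = 3, w = 3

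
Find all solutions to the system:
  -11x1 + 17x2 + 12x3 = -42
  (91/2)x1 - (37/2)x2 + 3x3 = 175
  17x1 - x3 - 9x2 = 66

Row-reduce:
R1 ← R1 / (-11).
R2 ← R2 − 91/2·R1.
R3 ← R3 − 17·R1.
R2 ← R2 / (570/11).
R1 ← R1 + 17/11·R2.
R3 ← R3 − 190/11·R2.
Row 3 reduces to 0 = 2/3, a contradiction. The system is inconsistent.

no solution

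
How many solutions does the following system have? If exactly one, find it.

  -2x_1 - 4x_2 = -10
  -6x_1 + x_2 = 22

x_1 = -3, x_2 = 4

From equation 2: x_2 = 22 + 6·x_1.
Substitute into equation 1 and solve: x_1 = -3.
Then x_2 = 4.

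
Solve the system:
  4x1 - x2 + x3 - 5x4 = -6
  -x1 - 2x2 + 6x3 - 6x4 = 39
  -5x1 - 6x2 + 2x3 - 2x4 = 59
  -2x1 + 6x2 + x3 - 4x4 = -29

x1 = -3, x2 = -6, x3 = 5, x4 = 1

Row-reduce the augmented matrix:
R1 ← R1 / (4).
R2 ← R2 + 1·R1.
R3 ← R3 + 5·R1.
R4 ← R4 + 2·R1.
R2 ← R2 / (-9/4).
R1 ← R1 + 1/4·R2.
R3 ← R3 + 29/4·R2.
R4 ← R4 − 11/2·R2.
R3 ← R3 / (-152/9).
R1 ← R1 + 4/9·R3.
R2 ← R2 + 25/9·R3.
R4 ← R4 − 151/9·R3.
R4 ← R4 / (-175/19).
R1 ← R1 + 16/19·R4.
R2 ← R2 − 14/19·R4.
R3 ← R3 + 17/19·R4.
Reading off the reduced rows gives x1 = -3, x2 = -6, x3 = 5, x4 = 1.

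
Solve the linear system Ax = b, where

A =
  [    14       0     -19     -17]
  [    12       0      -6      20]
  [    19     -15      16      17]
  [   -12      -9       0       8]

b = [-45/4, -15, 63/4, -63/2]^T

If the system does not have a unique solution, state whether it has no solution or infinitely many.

x_1 = 1, x_2 = 3/2, x_3 = 2, x_4 = -3/4

Row-reduce the augmented matrix:
R1 ← R1 / (14).
R2 ← R2 − 12·R1.
R3 ← R3 − 19·R1.
R4 ← R4 + 12·R1.
Swap R2 and R3.
R2 ← R2 / (-15).
R4 ← R4 + 9·R2.
R3 ← R3 / (72/7).
R1 ← R1 + 19/14·R3.
R2 ← R2 + 39/14·R3.
R4 ← R4 + 579/14·R3.
R4 ← R4 / (13007/120).
R1 ← R1 − 241/72·R4.
R2 ← R2 − 803/120·R4.
R3 ← R3 − 121/36·R4.
Reading off the reduced rows gives x_1 = 1, x_2 = 3/2, x_3 = 2, x_4 = -3/4.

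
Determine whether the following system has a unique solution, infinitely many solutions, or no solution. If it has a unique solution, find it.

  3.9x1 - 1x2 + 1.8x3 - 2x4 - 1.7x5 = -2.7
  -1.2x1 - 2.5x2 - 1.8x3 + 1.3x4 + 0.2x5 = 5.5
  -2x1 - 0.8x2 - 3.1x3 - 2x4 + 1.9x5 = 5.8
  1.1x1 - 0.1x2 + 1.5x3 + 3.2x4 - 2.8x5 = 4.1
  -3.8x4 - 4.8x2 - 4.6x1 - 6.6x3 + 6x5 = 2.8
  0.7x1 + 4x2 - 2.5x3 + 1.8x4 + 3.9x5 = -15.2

x1 = -2, x2 = 0, x3 = -3, x4 = -1, x5 = -5

Row-reduce the augmented matrix:
R1 ← R1 / (39/10).
R2 ← R2 + 6/5·R1.
R3 ← R3 + 2·R1.
R4 ← R4 − 11/10·R1.
R5 ← R5 + 23/5·R1.
R6 ← R6 − 7/10·R1.
R2 ← R2 / (-73/26).
R1 ← R1 + 10/39·R2.
R3 ← R3 + 256/195·R2.
R4 ← R4 − 71/390·R2.
R5 ← R5 + 1166/195·R2.
R6 ← R6 − 163/39·R2.
R3 ← R3 / (-5819/3650).
R1 ← R1 − 42/73·R3.
R2 ← R2 − 162/365·R3.
R4 ← R4 − 3327/3650·R3.
R5 ← R5 + 3327/1825·R3.
R6 ← R6 + 683/146·R3.
R4 ← R4 / (110303/58190).
R1 ← R1 + 10374/5819·R4.
R2 ← R2 + 6839/5819·R4.
R3 ← R3 − 12212/5819·R4.
R5 ← R5 + 110303/29095·R4.
R6 ← R6 − 75622/5819·R4.
Swap R5 and R6.
R5 ← R5 / (38696441/3309090).
R1 ← R1 + 512521/330909·R5.
R2 ← R2 + 195346/330909·R5.
R3 ← R3 − 122009/110303·R5.
R4 ← R4 + 291046/330909·R5.
R6 reduces to 0 = 0, so the extra equation is consistent.
Reading off the reduced rows gives x1 = -2, x2 = 0, x3 = -3, x4 = -1, x5 = -5.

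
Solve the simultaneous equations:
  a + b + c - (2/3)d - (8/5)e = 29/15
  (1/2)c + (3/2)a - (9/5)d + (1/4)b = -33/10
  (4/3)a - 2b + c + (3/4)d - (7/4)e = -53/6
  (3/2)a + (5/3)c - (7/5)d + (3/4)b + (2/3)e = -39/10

infinitely many solutions

Row-reduce:
R2 ← R2 − 3/2·R1.
R3 ← R3 − 4/3·R1.
R4 ← R4 − 3/2·R1.
R2 ← R2 / (-5/4).
R1 ← R1 − 1·R2.
R3 ← R3 + 10/3·R2.
R4 ← R4 + 3/4·R2.
R3 ← R3 / (7/3).
R1 ← R1 − 1/5·R3.
R2 ← R2 − 4/5·R3.
R4 ← R4 − 23/30·R3.
R4 ← R4 / (-2087/1800).
R1 ← R1 + 163/100·R4.
R2 ← R2 + 49/75·R4.
R3 ← R3 − 97/60·R4.
Rank is 4 with 5 unknowns, leaving e free.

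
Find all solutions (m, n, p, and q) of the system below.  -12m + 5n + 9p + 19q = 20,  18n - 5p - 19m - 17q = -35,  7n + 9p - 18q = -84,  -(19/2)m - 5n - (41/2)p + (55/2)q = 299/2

no solution

Row-reduce:
R1 ← R1 / (-12).
R2 ← R2 + 19·R1.
R4 ← R4 + 19/2·R1.
R2 ← R2 / (121/12).
R1 ← R1 + 5/12·R2.
R3 ← R3 − 7·R2.
R4 ← R4 + 215/24·R2.
R3 ← R3 / (246/11).
R1 ← R1 + 17/11·R3.
R2 ← R2 + 21/11·R3.
R4 ← R4 + 492/11·R3.
Row 4 reduces to 0 = -1, a contradiction. The system is inconsistent.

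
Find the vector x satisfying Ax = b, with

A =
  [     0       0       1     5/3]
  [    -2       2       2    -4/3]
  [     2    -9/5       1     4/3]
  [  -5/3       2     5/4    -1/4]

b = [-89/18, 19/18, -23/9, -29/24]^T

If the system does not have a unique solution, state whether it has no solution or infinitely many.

Row-reduce the augmented matrix:
Swap R1 and R2.
R1 ← R1 / (-2).
R3 ← R3 − 2·R1.
R4 ← R4 + 5/3·R1.
Swap R2 and R3.
R2 ← R2 / (1/5).
R1 ← R1 + 1·R2.
R4 ← R4 − 1/3·R2.
R1 ← R1 − 14·R3.
R2 ← R2 − 15·R3.
R4 ← R4 + 65/12·R3.
R4 ← R4 / (89/9).
R1 ← R1 + 68/3·R4.
R2 ← R2 + 25·R4.
R3 ← R3 − 5/3·R4.
Reading off the reduced rows gives x_1 = 3/4, x_2 = 0, x_3 = -1/2, x_4 = -8/3.

x_1 = 3/4, x_2 = 0, x_3 = -1/2, x_4 = -8/3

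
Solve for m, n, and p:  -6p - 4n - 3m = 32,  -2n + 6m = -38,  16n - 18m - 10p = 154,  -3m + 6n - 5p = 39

m = -6, n = 1, p = -3

Row-reduce the augmented matrix:
R1 ← R1 / (-3).
R2 ← R2 − 6·R1.
R3 ← R3 + 18·R1.
R4 ← R4 + 3·R1.
R2 ← R2 / (-10).
R1 ← R1 − 4/3·R2.
R3 ← R3 − 40·R2.
R4 ← R4 − 10·R2.
R3 ← R3 / (-22).
R1 ← R1 − 2/5·R3.
R2 ← R2 − 6/5·R3.
R4 ← R4 + 11·R3.
R4 reduces to 0 = 0, so the extra equation is consistent.
Reading off the reduced rows gives m = -6, n = 1, p = -3.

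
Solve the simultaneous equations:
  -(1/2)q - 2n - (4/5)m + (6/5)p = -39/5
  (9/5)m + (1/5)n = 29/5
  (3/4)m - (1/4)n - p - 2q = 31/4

Row-reduce:
R1 ← R1 / (-4/5).
R2 ← R2 − 9/5·R1.
R3 ← R3 − 3/4·R1.
R2 ← R2 / (-43/10).
R1 ← R1 − 5/2·R2.
R3 ← R3 + 17/8·R2.
R3 ← R3 / (-52/43).
R1 ← R1 − 3/43·R3.
R2 ← R2 + 27/43·R3.
Rank is 3 with 4 unknowns, leaving q free.

infinitely many solutions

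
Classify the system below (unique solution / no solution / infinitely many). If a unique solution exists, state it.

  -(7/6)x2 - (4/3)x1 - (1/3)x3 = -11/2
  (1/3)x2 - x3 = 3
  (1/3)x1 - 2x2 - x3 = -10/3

x1 = 2, x2 = 3, x3 = -2

Row-reduce the augmented matrix:
R1 ← R1 / (-4/3).
R3 ← R3 − 1/3·R1.
R2 ← R2 / (1/3).
R1 ← R1 − 7/8·R2.
R3 ← R3 + 55/24·R2.
R3 ← R3 / (-191/24).
R1 ← R1 − 23/8·R3.
R2 ← R2 + 3·R3.
Reading off the reduced rows gives x1 = 2, x2 = 3, x3 = -2.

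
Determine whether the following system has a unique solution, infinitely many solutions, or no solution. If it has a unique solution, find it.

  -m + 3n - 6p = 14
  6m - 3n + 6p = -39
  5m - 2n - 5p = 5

m = -5, n = -5, p = -4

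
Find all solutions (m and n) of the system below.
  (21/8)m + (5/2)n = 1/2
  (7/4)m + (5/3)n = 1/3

infinitely many solutions

Row-reduce:
R1 ← R1 / (21/8).
R2 ← R2 − 7/4·R1.
Rank is 1 with 2 unknowns, leaving n free.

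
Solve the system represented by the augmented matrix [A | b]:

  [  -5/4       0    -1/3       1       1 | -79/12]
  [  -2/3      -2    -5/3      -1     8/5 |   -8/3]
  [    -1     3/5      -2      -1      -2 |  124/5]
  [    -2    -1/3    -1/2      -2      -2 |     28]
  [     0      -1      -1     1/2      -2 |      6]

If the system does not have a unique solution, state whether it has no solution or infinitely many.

x_1 = -3, x_2 = 3, x_3 = -2, x_4 = -6, x_5 = -5

Row-reduce the augmented matrix:
R1 ← R1 / (-5/4).
R2 ← R2 + 2/3·R1.
R3 ← R3 + 1·R1.
R4 ← R4 + 2·R1.
R2 ← R2 / (-2).
R3 ← R3 − 3/5·R2.
R4 ← R4 + 1/3·R2.
R5 ← R5 + 1·R2.
R3 ← R3 / (-109/50).
R1 ← R1 − 4/15·R3.
R2 ← R2 − 67/90·R3.
R4 ← R4 − 38/135·R3.
R5 ← R5 + 23/90·R3.
R4 ← R4 / (-21403/5886).
R1 ← R1 + 352/327·R4.
R2 ← R2 + 5/981·R4.
R3 ← R3 − 113/109·R4.
R5 ← R5 − 3005/1962·R4.
R5 ← R5 / (-84942/21403).
R1 ← R1 − 11748/107015·R5.
R2 ← R2 + 29418/21403·R5.
R3 ← R3 + 3288/107015·R5.
R4 ← R4 − 120604/107015·R5.
Reading off the reduced rows gives x_1 = -3, x_2 = 3, x_3 = -2, x_4 = -6, x_5 = -5.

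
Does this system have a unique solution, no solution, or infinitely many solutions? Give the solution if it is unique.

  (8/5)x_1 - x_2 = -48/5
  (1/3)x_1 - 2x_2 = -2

Row-reduce the augmented matrix:
R1 ← R1 / (8/5).
R2 ← R2 − 1/3·R1.
R2 ← R2 / (-43/24).
R1 ← R1 + 5/8·R2.
Reading off the reduced rows gives x_1 = -6, x_2 = 0.

x_1 = -6, x_2 = 0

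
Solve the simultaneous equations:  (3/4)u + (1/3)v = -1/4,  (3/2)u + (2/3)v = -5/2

Row-reduce:
R1 ← R1 / (3/4).
R2 ← R2 − 3/2·R1.
Row 2 reduces to 0 = -2, a contradiction. The system is inconsistent.

no solution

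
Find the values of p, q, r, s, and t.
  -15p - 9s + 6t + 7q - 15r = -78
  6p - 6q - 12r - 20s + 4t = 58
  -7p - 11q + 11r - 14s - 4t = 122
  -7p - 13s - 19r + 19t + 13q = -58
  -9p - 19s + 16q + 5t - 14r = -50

p = 2, q = -3, r = 5, s = -4, t = 2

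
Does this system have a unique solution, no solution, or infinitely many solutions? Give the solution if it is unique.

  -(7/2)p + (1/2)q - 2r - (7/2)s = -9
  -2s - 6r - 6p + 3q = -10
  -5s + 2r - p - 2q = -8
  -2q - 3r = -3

infinitely many solutions

Row-reduce:
R1 ← R1 / (-7/2).
R2 ← R2 + 6·R1.
R3 ← R3 + 1·R1.
R2 ← R2 / (15/7).
R1 ← R1 + 1/7·R2.
R3 ← R3 + 15/7·R2.
R4 ← R4 + 2·R2.
Swap R3 and R4.
R3 ← R3 / (-27/5).
R1 ← R1 − 2/5·R3.
R2 ← R2 + 6/5·R3.
Rank is 3 with 4 unknowns, leaving s free.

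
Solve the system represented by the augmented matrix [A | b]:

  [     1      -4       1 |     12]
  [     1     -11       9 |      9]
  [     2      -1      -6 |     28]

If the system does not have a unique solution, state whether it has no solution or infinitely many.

Row-reduce:
R2 ← R2 − 1·R1.
R3 ← R3 − 2·R1.
R2 ← R2 / (-7).
R1 ← R1 + 4·R2.
R3 ← R3 − 7·R2.
Row 3 reduces to 0 = 1, a contradiction. The system is inconsistent.

no solution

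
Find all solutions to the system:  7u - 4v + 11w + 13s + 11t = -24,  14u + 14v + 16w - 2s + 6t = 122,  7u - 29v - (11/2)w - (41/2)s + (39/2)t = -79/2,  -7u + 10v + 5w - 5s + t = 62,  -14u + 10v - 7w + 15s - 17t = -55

Row-reduce:
R1 ← R1 / (7).
R2 ← R2 − 14·R1.
R3 ← R3 − 7·R1.
R4 ← R4 + 7·R1.
R5 ← R5 + 14·R1.
R2 ← R2 / (22).
R1 ← R1 + 4/7·R2.
R3 ← R3 + 25·R2.
R4 ← R4 − 6·R2.
R5 ← R5 − 2·R2.
R3 ← R3 / (-513/22).
R1 ← R1 − 109/77·R3.
R2 ← R2 + 3/11·R3.
R4 ← R4 − 194/11·R3.
R5 ← R5 − 171/11·R3.
R4 ← R4 / (-5774/171).
R1 ← R1 + 3394/1197·R4.
R2 ← R2 + 29/57·R4.
R3 ← R3 − 479/171·R4.
Rank is 4 with 5 unknowns, leaving t free.

infinitely many solutions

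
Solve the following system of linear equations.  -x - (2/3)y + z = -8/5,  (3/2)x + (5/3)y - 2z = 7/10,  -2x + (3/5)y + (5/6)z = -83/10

x = 3, y = -3, z = -3/5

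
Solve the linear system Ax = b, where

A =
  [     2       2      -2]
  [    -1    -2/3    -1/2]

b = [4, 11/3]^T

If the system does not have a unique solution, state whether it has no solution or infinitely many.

infinitely many solutions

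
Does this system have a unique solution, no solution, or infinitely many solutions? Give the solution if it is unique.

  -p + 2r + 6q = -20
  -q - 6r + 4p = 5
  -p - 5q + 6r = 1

Row-reduce the augmented matrix:
R1 ← R1 / (-1).
R2 ← R2 − 4·R1.
R3 ← R3 + 1·R1.
R2 ← R2 / (23).
R1 ← R1 + 6·R2.
R3 ← R3 + 11·R2.
R3 ← R3 / (114/23).
R1 ← R1 + 34/23·R3.
R2 ← R2 − 2/23·R3.
Reading off the reduced rows gives p = -4, q = -3, r = -3.

p = -4, q = -3, r = -3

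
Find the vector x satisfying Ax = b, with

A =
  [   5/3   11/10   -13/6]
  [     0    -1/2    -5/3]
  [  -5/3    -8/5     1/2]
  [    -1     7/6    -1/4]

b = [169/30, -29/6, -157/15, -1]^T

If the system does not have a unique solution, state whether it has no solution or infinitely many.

Row-reduce the augmented matrix:
R1 ← R1 / (5/3).
R3 ← R3 + 5/3·R1.
R4 ← R4 + 1·R1.
R2 ← R2 / (-1/2).
R1 ← R1 − 33/50·R2.
R3 ← R3 + 1/2·R2.
R4 ← R4 − 137/75·R2.
Swap R3 and R4.
R3 ← R3 / (-275/36).
R1 ← R1 + 7/2·R3.
R2 ← R2 − 10/3·R3.
R4 reduces to 0 = 0, so the extra equation is consistent.
Reading off the reduced rows gives x_1 = 4, x_2 = 3, x_3 = 2.

x_1 = 4, x_2 = 3, x_3 = 2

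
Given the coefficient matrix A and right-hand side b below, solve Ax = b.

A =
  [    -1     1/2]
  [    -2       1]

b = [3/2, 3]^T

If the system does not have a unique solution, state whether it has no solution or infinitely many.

Row-reduce:
R1 ← R1 / (-1).
R2 ← R2 + 2·R1.
Rank is 1 with 2 unknowns, leaving x_2 free.

infinitely many solutions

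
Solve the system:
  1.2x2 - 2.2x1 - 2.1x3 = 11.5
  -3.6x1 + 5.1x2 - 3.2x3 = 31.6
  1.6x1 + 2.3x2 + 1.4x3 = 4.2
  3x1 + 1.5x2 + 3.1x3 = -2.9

Row-reduce the augmented matrix:
R1 ← R1 / (-11/5).
R2 ← R2 + 18/5·R1.
R3 ← R3 − 8/5·R1.
R4 ← R4 − 3·R1.
R2 ← R2 / (69/22).
R1 ← R1 + 6/11·R2.
R3 ← R3 − 349/110·R2.
R4 ← R4 − 69/22·R2.
R3 ← R3 / (-632/1725).
R1 ← R1 − 229/230·R3.
R2 ← R2 − 26/345·R3.
R4 reduces to 0 = 0, so the extra equation is consistent.
Reading off the reduced rows gives x1 = -4, x2 = 4, x3 = 1.

x1 = -4, x2 = 4, x3 = 1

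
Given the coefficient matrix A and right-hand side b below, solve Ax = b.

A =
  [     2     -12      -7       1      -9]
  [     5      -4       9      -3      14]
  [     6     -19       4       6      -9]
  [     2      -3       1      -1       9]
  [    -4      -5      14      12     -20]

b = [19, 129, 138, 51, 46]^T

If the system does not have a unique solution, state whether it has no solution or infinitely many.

Row-reduce the augmented matrix:
R1 ← R1 / (2).
R2 ← R2 − 5·R1.
R3 ← R3 − 6·R1.
R4 ← R4 − 2·R1.
R5 ← R5 + 4·R1.
R2 ← R2 / (26).
R1 ← R1 + 6·R2.
R3 ← R3 − 17·R2.
R4 ← R4 − 9·R2.
R5 ← R5 + 29·R2.
R3 ← R3 / (399/52).
R1 ← R1 − 34/13·R3.
R2 ← R2 − 53/52·R3.
R4 ← R4 + 61/52·R3.
R5 ← R5 − 1537/52·R3.
R4 ← R4 / (52/57).
R1 ← R1 + 172/57·R4.
R2 ← R2 + 62/57·R4.
R3 ← R3 − 49/57·R4.
R5 ← R5 + 1000/57·R4.
R5 ← R5 / (10123/91).
R1 ← R1 − 1884/91·R5.
R2 ← R2 − 1367/182·R5.
R3 ← R3 + 1811/364·R5.
R4 ← R4 − 1783/364·R5.
Reading off the reduced rows gives x_1 = 4, x_2 = -6, x_3 = 6, x_4 = -1, x_5 = 2.

x_1 = 4, x_2 = -6, x_3 = 6, x_4 = -1, x_5 = 2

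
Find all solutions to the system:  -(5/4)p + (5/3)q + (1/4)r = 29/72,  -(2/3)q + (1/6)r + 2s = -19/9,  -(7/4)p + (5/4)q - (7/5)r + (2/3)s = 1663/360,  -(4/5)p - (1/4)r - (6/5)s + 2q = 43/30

p = -5/2, q = -4/3, r = -2, s = -4/3

Row-reduce the augmented matrix:
R1 ← R1 / (-5/4).
R3 ← R3 + 7/4·R1.
R4 ← R4 + 4/5·R1.
R2 ← R2 / (-2/3).
R1 ← R1 + 4/3·R2.
R3 ← R3 + 13/12·R2.
R4 ← R4 − 14/15·R2.
R3 ← R3 / (-97/48).
R1 ← R1 + 8/15·R3.
R2 ← R2 + 1/4·R3.
R4 ← R4 + 53/300·R3.
R4 ← R4 / (13283/7275).
R1 ← R1 + 4828/1455·R4.
R2 ← R2 + 260/97·R4.
R3 ← R3 − 124/97·R4.
Reading off the reduced rows gives p = -5/2, q = -4/3, r = -2, s = -4/3.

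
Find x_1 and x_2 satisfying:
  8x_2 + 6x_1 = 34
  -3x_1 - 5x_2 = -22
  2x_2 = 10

x_1 = -1, x_2 = 5

Row-reduce the augmented matrix:
R1 ← R1 / (6).
R2 ← R2 + 3·R1.
R2 ← R2 / (-1).
R1 ← R1 − 4/3·R2.
R3 ← R3 − 2·R2.
R3 reduces to 0 = 0, so the extra equation is consistent.
Reading off the reduced rows gives x_1 = -1, x_2 = 5.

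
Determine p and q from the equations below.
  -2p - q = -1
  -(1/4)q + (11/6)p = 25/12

p = 1, q = -1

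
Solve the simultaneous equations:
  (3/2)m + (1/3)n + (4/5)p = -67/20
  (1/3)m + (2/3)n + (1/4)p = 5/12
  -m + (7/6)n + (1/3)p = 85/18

Row-reduce the augmented matrix:
R1 ← R1 / (3/2).
R2 ← R2 − 1/3·R1.
R3 ← R3 + 1·R1.
R2 ← R2 / (16/27).
R1 ← R1 − 2/9·R2.
R3 ← R3 − 25/18·R2.
R3 ← R3 / (1339/1920).
R1 ← R1 − 81/160·R3.
R2 ← R2 − 39/320·R3.
Reading off the reduced rows gives m = -5/2, n = 2, p = -1/3.

m = -5/2, n = 2, p = -1/3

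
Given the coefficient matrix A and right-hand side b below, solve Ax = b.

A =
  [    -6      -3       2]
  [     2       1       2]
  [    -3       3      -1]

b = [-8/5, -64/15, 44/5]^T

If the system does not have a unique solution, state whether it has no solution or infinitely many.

x_1 = -1, x_2 = 4/3, x_3 = -9/5

Row-reduce the augmented matrix:
R1 ← R1 / (-6).
R2 ← R2 − 2·R1.
R3 ← R3 + 3·R1.
Swap R2 and R3.
R2 ← R2 / (9/2).
R1 ← R1 − 1/2·R2.
R3 ← R3 / (8/3).
R1 ← R1 + 1/9·R3.
R2 ← R2 + 4/9·R3.
Reading off the reduced rows gives x_1 = -1, x_2 = 4/3, x_3 = -9/5.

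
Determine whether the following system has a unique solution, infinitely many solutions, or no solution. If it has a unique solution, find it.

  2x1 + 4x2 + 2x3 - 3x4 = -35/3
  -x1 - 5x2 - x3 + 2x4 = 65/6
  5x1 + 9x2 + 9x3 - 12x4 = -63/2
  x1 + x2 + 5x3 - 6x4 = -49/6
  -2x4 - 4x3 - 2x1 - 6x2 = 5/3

x1 = -3/2, x2 = -4/3, x3 = 4/3, x4 = 2

Row-reduce the augmented matrix:
R1 ← R1 / (2).
R2 ← R2 + 1·R1.
R3 ← R3 − 5·R1.
R4 ← R4 − 1·R1.
R5 ← R5 + 2·R1.
R2 ← R2 / (-3).
R1 ← R1 − 2·R2.
R3 ← R3 + 1·R2.
R4 ← R4 + 1·R2.
R5 ← R5 + 2·R2.
R3 ← R3 / (4).
R1 ← R1 − 1·R3.
R4 ← R4 − 4·R3.
R5 ← R5 + 2·R3.
Swap R4 and R5.
R4 ← R4 / (-23/3).
R2 ← R2 + 1/6·R4.
R3 ← R3 + 7/6·R4.
R5 reduces to 0 = 0, so the extra equation is consistent.
Reading off the reduced rows gives x1 = -3/2, x2 = -4/3, x3 = 4/3, x4 = 2.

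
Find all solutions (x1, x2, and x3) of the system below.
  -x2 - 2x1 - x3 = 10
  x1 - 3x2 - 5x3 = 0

infinitely many solutions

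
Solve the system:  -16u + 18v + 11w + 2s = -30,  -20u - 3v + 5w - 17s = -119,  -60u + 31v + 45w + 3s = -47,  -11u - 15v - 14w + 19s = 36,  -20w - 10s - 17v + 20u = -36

u = 3, v = -2, w = 4, s = 5

Row-reduce the augmented matrix:
R1 ← R1 / (-16).
R2 ← R2 + 20·R1.
R3 ← R3 + 60·R1.
R4 ← R4 + 11·R1.
R5 ← R5 − 20·R1.
R2 ← R2 / (-51/2).
R1 ← R1 + 9/8·R2.
R3 ← R3 + 73/2·R2.
R4 ← R4 + 219/8·R2.
R5 ← R5 − 11/2·R2.
R3 ← R3 / (830/51).
R1 ← R1 + 41/136·R3.
R2 ← R2 − 35/102·R3.
R4 ← R4 + 1655/136·R3.
R5 ← R5 + 415/51·R3.
R4 ← R4 / (37227/664).
R1 ← R1 − 3881/3320·R4.
R2 ← R2 − 45/166·R4.
R3 ← R3 − 597/415·R4.
R5 reduces to 0 = 0, so the extra equation is consistent.
Reading off the reduced rows gives u = 3, v = -2, w = 4, s = 5.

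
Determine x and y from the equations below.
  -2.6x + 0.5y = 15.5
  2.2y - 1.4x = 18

x = -5, y = 5

Row-reduce the augmented matrix:
R1 ← R1 / (-13/5).
R2 ← R2 + 7/5·R1.
R2 ← R2 / (251/130).
R1 ← R1 + 5/26·R2.
Reading off the reduced rows gives x = -5, y = 5.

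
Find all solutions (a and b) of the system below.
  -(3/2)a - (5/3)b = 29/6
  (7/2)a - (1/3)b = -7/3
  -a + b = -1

Row-reduce:
R1 ← R1 / (-3/2).
R2 ← R2 − 7/2·R1.
R3 ← R3 + 1·R1.
R2 ← R2 / (-38/9).
R1 ← R1 − 10/9·R2.
R3 ← R3 − 19/9·R2.
Row 3 reduces to 0 = 1/4, a contradiction. The system is inconsistent.

no solution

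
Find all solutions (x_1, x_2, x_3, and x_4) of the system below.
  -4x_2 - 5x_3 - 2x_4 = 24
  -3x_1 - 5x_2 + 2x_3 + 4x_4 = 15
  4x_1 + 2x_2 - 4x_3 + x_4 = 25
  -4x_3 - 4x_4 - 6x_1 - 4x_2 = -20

Row-reduce the augmented matrix:
Swap R1 and R2.
R1 ← R1 / (-3).
R3 ← R3 − 4·R1.
R4 ← R4 + 6·R1.
R2 ← R2 / (-4).
R1 ← R1 − 5/3·R2.
R3 ← R3 + 14/3·R2.
R4 ← R4 − 6·R2.
R3 ← R3 / (9/2).
R1 ← R1 + 11/4·R3.
R2 ← R2 − 5/4·R3.
R4 ← R4 + 31/2·R3.
R4 ← R4 / (401/27).
R1 ← R1 − 169/54·R4.
R2 ← R2 + 103/54·R4.
R3 ← R3 − 52/27·R4.
Reading off the reduced rows gives x_1 = 6, x_2 = -5, x_3 = -2, x_4 = 3.

x_1 = 6, x_2 = -5, x_3 = -2, x_4 = 3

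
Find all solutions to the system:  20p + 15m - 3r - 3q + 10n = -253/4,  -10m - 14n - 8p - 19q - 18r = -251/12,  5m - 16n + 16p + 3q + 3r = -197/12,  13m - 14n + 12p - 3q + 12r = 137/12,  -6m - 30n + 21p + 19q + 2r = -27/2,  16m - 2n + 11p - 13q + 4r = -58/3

Row-reduce the augmented matrix:
R1 ← R1 / (15).
R2 ← R2 + 10·R1.
R3 ← R3 − 5·R1.
R4 ← R4 − 13·R1.
R5 ← R5 + 6·R1.
R6 ← R6 − 16·R1.
R2 ← R2 / (-22/3).
R1 ← R1 − 2/3·R2.
R3 ← R3 + 58/3·R2.
R4 ← R4 + 68/3·R2.
R5 ← R5 + 26·R2.
R6 ← R6 + 38/3·R2.
R3 ← R3 / (-52/11).
R1 ← R1 − 20/11·R3.
R2 ← R2 + 8/11·R3.
R4 ← R4 + 240/11·R3.
R5 ← R5 − 111/11·R3.
R6 ← R6 + 215/11·R3.
R4 ← R4 / (-13616/65).
R1 ← R1 − 1347/65·R4.
R2 ← R2 + 163/26·R4.
R3 ← R3 + 653/52·R4.
R5 ← R5 − 56933/260·R4.
R6 ← R6 + 56933/260·R4.
R5 ← R5 / (-54719/54464).
R1 ← R1 − 19863/13616·R5.
R2 ← R2 + 12291/27232·R5.
R3 ← R3 + 48237/54464·R5.
R4 ← R4 − 12051/13616·R5.
R6 ← R6 − 54719/54464·R5.
R6 reduces to 0 = 0, so the extra equation is consistent.
Reading off the reduced rows gives m = 2/3, n = -1, p = -11/4, q = 3/4, r = 2.

m = 2/3, n = -1, p = -11/4, q = 3/4, r = 2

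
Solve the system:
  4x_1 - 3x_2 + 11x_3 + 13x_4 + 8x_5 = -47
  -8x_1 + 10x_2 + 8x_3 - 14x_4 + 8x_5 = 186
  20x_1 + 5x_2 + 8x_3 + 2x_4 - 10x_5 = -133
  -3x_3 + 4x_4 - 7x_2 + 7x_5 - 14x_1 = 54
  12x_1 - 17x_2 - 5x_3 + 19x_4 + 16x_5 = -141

x_1 = -5, x_2 = 5, x_3 = 0, x_4 = -4, x_5 = 5

Row-reduce the augmented matrix:
R1 ← R1 / (4).
R2 ← R2 + 8·R1.
R3 ← R3 − 20·R1.
R4 ← R4 + 14·R1.
R5 ← R5 − 12·R1.
R2 ← R2 / (4).
R1 ← R1 + 3/4·R2.
R3 ← R3 − 20·R2.
R4 ← R4 + 35/2·R2.
R5 ← R5 + 8·R2.
R3 ← R3 / (-197).
R1 ← R1 − 67/8·R3.
R2 ← R2 − 15/2·R3.
R4 ← R4 − 667/4·R3.
R5 ← R5 − 22·R3.
R4 ← R4 / (-1665/788).
R1 ← R1 − 427/1576·R4.
R2 ← R2 + 663/394·R4.
R3 ← R3 − 123/197·R4.
R5 ← R5 + 1918/197·R4.
R5 ← R5 / (12976/333).
R1 ← R1 + 817/666·R5.
R2 ← R2 − 292/111·R5.
R3 ← R3 + 32/111·R5.
R4 ← R4 − 614/333·R5.
Reading off the reduced rows gives x_1 = -5, x_2 = 5, x_3 = 0, x_4 = -4, x_5 = 5.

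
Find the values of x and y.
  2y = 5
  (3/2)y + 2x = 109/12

x = 8/3, y = 5/2

Row-reduce the augmented matrix:
Swap R1 and R2.
R1 ← R1 / (2).
R2 ← R2 / (2).
R1 ← R1 − 3/4·R2.
Reading off the reduced rows gives x = 8/3, y = 5/2.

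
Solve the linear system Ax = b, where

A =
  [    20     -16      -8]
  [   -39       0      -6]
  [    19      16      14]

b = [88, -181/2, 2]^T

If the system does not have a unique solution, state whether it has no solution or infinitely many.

no solution

Row-reduce:
R1 ← R1 / (20).
R2 ← R2 + 39·R1.
R3 ← R3 − 19·R1.
R2 ← R2 / (-156/5).
R1 ← R1 + 4/5·R2.
R3 ← R3 − 156/5·R2.
Row 3 reduces to 0 = -1/2, a contradiction. The system is inconsistent.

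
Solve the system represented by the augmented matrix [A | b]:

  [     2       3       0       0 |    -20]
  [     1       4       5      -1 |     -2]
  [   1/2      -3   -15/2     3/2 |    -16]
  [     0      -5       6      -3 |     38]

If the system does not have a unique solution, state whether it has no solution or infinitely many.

no solution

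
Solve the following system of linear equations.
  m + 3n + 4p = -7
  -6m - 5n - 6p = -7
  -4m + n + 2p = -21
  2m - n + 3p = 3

m = 4, n = -1, p = -2

Row-reduce the augmented matrix:
R2 ← R2 + 6·R1.
R3 ← R3 + 4·R1.
R4 ← R4 − 2·R1.
R2 ← R2 / (13).
R1 ← R1 − 3·R2.
R3 ← R3 − 13·R2.
R4 ← R4 + 7·R2.
Swap R3 and R4.
R3 ← R3 / (61/13).
R1 ← R1 + 2/13·R3.
R2 ← R2 − 18/13·R3.
R4 reduces to 0 = 0, so the extra equation is consistent.
Reading off the reduced rows gives m = 4, n = -1, p = -2.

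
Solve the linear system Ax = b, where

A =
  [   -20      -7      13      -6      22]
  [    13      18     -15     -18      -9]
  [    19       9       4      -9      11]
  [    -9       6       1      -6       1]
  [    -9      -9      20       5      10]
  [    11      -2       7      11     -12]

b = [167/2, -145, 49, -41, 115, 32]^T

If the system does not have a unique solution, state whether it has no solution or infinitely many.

no solution

Row-reduce:
R1 ← R1 / (-20).
R2 ← R2 − 13·R1.
R3 ← R3 − 19·R1.
R4 ← R4 + 9·R1.
R5 ← R5 + 9·R1.
R6 ← R6 − 11·R1.
R2 ← R2 / (269/20).
R1 ← R1 − 7/20·R2.
R3 ← R3 − 47/20·R2.
R4 ← R4 − 183/20·R2.
R5 ← R5 + 117/20·R2.
R6 ← R6 + 117/20·R2.
R3 ← R3 / (4706/269).
R1 ← R1 + 129/269·R3.
R2 ← R2 + 131/269·R3.
R4 ← R4 + 106/269·R3.
R5 ← R5 − 3040/269·R3.
R6 ← R6 − 3040/269·R3.
R4 ← R4 / (2055/181).
R1 ← R1 − 207/362·R4.
R2 ← R2 + 699/362·R4.
R3 ← R3 + 225/362·R4.
R5 ← R5 − 941/181·R4.
R6 ← R6 − 941/181·R4.
R5 ← R5 / (-325831/26715).
R1 ← R1 − 141/685·R5.
R2 ← R2 + 6696/8905·R5.
R3 ← R3 − 154/137·R5.
R4 ← R4 + 27784/26715·R5.
R6 ← R6 + 325831/26715·R5.
Row 6 reduces to 0 = 1/2, a contradiction. The system is inconsistent.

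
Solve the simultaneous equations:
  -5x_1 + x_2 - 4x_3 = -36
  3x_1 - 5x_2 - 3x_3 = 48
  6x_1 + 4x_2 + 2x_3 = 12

Row-reduce the augmented matrix:
R1 ← R1 / (-5).
R2 ← R2 − 3·R1.
R3 ← R3 − 6·R1.
R2 ← R2 / (-22/5).
R1 ← R1 + 1/5·R2.
R3 ← R3 − 26/5·R2.
R3 ← R3 / (-101/11).
R1 ← R1 − 23/22·R3.
R2 ← R2 − 27/22·R3.
Reading off the reduced rows gives x_1 = 6, x_2 = -6, x_3 = 0.

x_1 = 6, x_2 = -6, x_3 = 0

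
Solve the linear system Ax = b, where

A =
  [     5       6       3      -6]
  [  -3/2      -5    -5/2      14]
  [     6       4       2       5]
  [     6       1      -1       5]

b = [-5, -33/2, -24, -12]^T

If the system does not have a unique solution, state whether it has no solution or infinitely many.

Row-reduce:
R1 ← R1 / (5).
R2 ← R2 + 3/2·R1.
R3 ← R3 − 6·R1.
R4 ← R4 − 6·R1.
R2 ← R2 / (-16/5).
R1 ← R1 − 6/5·R2.
R3 ← R3 + 16/5·R2.
R4 ← R4 + 31/5·R2.
Swap R3 and R4.
R3 ← R3 / (-3/2).
R2 ← R2 − 1/2·R3.
Rank is 3 with 4 unknowns, leaving x_4 free.

infinitely many solutions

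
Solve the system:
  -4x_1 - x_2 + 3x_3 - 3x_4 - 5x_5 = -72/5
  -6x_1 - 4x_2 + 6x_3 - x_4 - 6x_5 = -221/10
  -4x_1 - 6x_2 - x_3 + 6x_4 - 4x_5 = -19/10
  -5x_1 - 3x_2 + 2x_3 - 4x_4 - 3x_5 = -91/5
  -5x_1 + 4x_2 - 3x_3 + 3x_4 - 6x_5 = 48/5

x_1 = 1, x_2 = 7/5, x_3 = -3/2, x_4 = 3/2, x_5 = 0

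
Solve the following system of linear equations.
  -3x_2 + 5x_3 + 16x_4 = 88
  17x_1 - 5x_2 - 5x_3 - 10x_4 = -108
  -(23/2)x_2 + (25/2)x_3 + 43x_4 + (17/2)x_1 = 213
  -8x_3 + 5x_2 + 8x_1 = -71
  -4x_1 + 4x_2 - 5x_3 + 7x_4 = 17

no solution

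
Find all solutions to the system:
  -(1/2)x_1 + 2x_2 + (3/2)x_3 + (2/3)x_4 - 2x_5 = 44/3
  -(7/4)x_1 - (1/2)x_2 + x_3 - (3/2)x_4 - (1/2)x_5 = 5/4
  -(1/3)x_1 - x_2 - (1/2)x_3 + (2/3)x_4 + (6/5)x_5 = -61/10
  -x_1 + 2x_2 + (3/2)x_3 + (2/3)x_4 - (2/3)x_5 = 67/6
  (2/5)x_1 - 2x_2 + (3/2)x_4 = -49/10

Row-reduce the augmented matrix:
R1 ← R1 / (-1/2).
R2 ← R2 + 7/4·R1.
R3 ← R3 + 1/3·R1.
R4 ← R4 + 1·R1.
R5 ← R5 − 2/5·R1.
R2 ← R2 / (-15/2).
R1 ← R1 + 4·R2.
R3 ← R3 + 7/3·R2.
R4 ← R4 + 2·R2.
R5 ← R5 + 2/5·R2.
R3 ← R3 / (-8/45).
R1 ← R1 + 11/15·R3.
R2 ← R2 − 17/30·R3.
R4 ← R4 + 11/30·R3.
R5 ← R5 − 107/75·R3.
R4 ← R4 / (-41/16).
R1 ← R1 + 41/8·R4.
R2 ← R2 − 241/48·R4.
R3 ← R3 + 191/24·R4.
R5 ← R5 − 1631/120·R4.
R5 ← R5 / (3727/738).
R1 ← R1 + 8/3·R5.
R2 ← R2 − 676/369·R5.
R3 ← R3 + 8432/1845·R5.
R4 ← R4 + 131/615·R5.
Reading off the reduced rows gives x_1 = -1, x_2 = 3, x_3 = 1, x_4 = 1, x_5 = -3.

x_1 = -1, x_2 = 3, x_3 = 1, x_4 = 1, x_5 = -3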